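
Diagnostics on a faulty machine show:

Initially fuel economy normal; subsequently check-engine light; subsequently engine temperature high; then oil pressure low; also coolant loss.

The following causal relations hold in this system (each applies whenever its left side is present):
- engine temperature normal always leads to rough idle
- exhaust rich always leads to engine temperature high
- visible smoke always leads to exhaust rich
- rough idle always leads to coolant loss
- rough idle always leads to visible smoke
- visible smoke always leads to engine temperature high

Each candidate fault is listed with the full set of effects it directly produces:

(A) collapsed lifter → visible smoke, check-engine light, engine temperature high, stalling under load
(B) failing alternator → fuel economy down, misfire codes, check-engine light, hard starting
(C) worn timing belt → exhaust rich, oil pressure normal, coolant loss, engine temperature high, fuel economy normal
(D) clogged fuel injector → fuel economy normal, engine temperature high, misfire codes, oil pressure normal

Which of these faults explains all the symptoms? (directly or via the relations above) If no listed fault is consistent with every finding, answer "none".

none

Per-candidate check:
(A) collapsed lifter — does not account for fuel economy normal, oil pressure low, coolant loss
(B) failing alternator — fuel economy normal miss; check-engine light match; engine temperature high miss; oil pressure low miss; coolant loss miss
(C) worn timing belt — fails on check-engine light, oil pressure low (predicts oil pressure normal, not oil pressure low)
(D) clogged fuel injector — fails on check-engine light, oil pressure low, coolant loss (predicts oil pressure normal, not oil pressure low)
Every candidate fails on at least one observation.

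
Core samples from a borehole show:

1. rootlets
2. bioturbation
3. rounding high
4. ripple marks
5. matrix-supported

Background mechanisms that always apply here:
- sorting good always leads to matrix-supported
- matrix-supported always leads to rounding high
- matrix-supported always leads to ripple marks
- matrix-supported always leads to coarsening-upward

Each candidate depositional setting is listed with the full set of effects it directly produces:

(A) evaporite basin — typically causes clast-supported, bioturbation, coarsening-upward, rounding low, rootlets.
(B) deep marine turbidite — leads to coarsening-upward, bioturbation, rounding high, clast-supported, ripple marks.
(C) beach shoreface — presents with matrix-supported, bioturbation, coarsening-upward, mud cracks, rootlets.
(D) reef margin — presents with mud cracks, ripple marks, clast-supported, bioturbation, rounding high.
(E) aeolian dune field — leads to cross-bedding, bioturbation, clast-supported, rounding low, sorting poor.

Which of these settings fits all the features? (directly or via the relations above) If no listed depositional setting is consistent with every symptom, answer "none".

Checking each candidate against the observations:
(A) evaporite basin — fails on rounding high, ripple marks, matrix-supported (predicts rounding low, not rounding high; predicts clast-supported, not matrix-supported)
(B) deep marine turbidite — fails on rootlets, matrix-supported (predicts clast-supported, not matrix-supported)
(C) beach shoreface — rootlets yes; bioturbation yes; rounding high yes (via matrix-supported → rounding high); ripple marks yes (via matrix-supported → ripple marks); matrix-supported yes
(D) reef margin — fails on rootlets, matrix-supported (predicts clast-supported, not matrix-supported)
(E) aeolian dune field — fails on rootlets, rounding high, ripple marks, matrix-supported (predicts rounding low, not rounding high; predicts clast-supported, not matrix-supported)
Only (C) is consistent with every observation.

C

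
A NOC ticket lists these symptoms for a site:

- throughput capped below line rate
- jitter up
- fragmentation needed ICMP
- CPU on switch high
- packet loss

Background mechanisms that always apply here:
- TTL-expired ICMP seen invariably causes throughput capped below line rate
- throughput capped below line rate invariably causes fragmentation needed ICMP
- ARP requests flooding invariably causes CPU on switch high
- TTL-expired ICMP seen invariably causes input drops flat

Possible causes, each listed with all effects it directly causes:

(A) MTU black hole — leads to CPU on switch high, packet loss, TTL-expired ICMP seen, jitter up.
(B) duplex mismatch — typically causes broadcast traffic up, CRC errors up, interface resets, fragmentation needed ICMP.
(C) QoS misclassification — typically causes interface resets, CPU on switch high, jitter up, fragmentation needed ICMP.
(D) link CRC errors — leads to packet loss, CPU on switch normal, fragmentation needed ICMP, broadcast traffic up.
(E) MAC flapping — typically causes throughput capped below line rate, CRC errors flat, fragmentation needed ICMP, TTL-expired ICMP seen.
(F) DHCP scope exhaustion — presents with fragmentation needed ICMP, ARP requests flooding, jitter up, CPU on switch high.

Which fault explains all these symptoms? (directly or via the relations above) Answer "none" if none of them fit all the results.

Testing each hypothesis:
(A) MTU black hole — throughput capped below line rate + (via TTL-expired ICMP seen → throughput capped below line rate); jitter up +; fragmentation needed ICMP + (via TTL-expired ICMP seen → throughput capped below line rate → fragmentation needed ICMP); CPU on switch high +; packet loss +
(B) duplex mismatch — does not account for throughput capped below line rate, jitter up, CPU on switch high, packet loss
(C) QoS misclassification — does not account for throughput capped below line rate, packet loss
(D) link CRC errors — throughput capped below line rate -; jitter up -; fragmentation needed ICMP +; CPU on switch high -; packet loss +
(E) MAC flapping — throughput capped below line rate +; jitter up -; fragmentation needed ICMP +; CPU on switch high -; packet loss -
(F) DHCP scope exhaustion — does not account for throughput capped below line rate, packet loss
Only (A) is consistent with every observation.

A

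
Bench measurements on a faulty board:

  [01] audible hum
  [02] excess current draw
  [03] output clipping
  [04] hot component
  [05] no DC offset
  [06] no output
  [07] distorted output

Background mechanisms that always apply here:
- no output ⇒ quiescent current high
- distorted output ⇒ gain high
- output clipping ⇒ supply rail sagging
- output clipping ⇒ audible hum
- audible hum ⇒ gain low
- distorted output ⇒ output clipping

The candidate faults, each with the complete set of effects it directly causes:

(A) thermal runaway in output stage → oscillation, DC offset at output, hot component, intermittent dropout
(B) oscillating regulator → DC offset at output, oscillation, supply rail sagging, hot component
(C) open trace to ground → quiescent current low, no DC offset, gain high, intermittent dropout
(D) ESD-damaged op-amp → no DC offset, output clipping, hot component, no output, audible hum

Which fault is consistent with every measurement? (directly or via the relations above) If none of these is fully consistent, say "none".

none

For each candidate, compare predicted effects to what was observed:
(A) thermal runaway in output stage — audible hum ✗; excess current draw ✗; output clipping ✗; hot component ✓; no DC offset ✗; no output ✗; distorted output ✗
(B) oscillating regulator — fails on audible hum, excess current draw, output clipping, no DC offset, no output, distorted output (predicts DC offset at output, not no DC offset)
(C) open trace to ground — does not account for audible hum, excess current draw, output clipping, hot component, no output, distorted output
(D) ESD-damaged op-amp — does not account for excess current draw, distorted output
None of the listed candidates fits everything.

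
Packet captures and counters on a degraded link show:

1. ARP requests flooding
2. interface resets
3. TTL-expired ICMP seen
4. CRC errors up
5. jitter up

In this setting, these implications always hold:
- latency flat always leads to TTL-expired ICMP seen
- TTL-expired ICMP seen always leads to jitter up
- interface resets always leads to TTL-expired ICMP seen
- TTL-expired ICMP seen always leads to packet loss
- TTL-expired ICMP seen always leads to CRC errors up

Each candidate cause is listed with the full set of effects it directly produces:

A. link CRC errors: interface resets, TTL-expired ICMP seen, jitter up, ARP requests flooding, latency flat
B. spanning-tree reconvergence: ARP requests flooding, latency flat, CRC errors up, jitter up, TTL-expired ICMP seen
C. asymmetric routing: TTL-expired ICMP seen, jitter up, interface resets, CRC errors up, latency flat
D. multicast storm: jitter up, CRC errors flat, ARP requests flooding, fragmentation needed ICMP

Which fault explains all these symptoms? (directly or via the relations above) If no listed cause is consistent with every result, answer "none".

A

Per-candidate check:
(A) link CRC errors — accounts for every observation (CRC errors up through TTL-expired ICMP seen → CRC errors up)
(B) spanning-tree reconvergence — does not account for interface resets
(C) asymmetric routing — ARP requests flooding ✗; interface resets ✓; TTL-expired ICMP seen ✓; CRC errors up ✓; jitter up ✓
(D) multicast storm — ARP requests flooding ✓; interface resets ✗; TTL-expired ICMP seen ✗; CRC errors up ✗; jitter up ✓
(A) alone accounts for all the evidence.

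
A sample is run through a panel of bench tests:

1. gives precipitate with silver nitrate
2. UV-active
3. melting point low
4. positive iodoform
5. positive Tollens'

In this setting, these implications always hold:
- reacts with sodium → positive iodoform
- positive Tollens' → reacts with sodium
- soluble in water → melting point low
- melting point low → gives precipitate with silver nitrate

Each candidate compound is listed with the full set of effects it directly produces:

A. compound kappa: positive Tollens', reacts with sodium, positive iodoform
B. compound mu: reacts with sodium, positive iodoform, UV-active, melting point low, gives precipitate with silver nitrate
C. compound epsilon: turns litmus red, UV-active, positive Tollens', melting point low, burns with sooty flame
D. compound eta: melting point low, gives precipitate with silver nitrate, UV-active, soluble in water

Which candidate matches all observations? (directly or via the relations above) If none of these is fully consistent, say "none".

For each candidate, compare predicted effects to what was observed:
(A) compound kappa — gives precipitate with silver nitrate NO; UV-active NO; melting point low NO; positive iodoform yes; positive Tollens' yes
(B) compound mu — gives precipitate with silver nitrate yes; UV-active yes; melting point low yes; positive iodoform yes; positive Tollens' NO
(C) compound epsilon — gives precipitate with silver nitrate yes (via melting point low → gives precipitate with silver nitrate); UV-active yes; melting point low yes; positive iodoform yes (via positive Tollens' → reacts with sodium → positive iodoform); positive Tollens' yes
(D) compound eta — gives precipitate with silver nitrate yes; UV-active yes; melting point low yes; positive iodoform NO; positive Tollens' NO
(C) is the only candidate with no mismatches.

C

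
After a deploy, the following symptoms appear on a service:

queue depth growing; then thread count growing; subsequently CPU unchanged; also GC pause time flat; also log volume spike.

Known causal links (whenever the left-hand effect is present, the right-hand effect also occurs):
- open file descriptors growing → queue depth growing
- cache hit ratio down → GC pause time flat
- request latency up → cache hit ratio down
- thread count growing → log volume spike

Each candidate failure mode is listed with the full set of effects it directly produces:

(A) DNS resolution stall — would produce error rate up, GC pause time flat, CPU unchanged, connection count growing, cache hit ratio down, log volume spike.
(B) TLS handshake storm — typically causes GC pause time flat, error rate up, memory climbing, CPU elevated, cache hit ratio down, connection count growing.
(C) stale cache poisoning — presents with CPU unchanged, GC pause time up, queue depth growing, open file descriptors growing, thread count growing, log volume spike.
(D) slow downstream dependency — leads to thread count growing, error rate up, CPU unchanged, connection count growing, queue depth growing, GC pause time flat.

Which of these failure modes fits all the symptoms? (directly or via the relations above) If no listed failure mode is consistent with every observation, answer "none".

Per-candidate check:
(A) DNS resolution stall — does not account for queue depth growing, thread count growing
(B) TLS handshake storm — queue depth growing NO; thread count growing NO; CPU unchanged NO; GC pause time flat yes; log volume spike NO
(C) stale cache poisoning — queue depth growing yes; thread count growing yes; CPU unchanged yes; GC pause time flat NO; log volume spike yes
(D) slow downstream dependency — accounts for every observation (log volume spike by thread count growing → log volume spike)
Only (D) is consistent with every observation.

D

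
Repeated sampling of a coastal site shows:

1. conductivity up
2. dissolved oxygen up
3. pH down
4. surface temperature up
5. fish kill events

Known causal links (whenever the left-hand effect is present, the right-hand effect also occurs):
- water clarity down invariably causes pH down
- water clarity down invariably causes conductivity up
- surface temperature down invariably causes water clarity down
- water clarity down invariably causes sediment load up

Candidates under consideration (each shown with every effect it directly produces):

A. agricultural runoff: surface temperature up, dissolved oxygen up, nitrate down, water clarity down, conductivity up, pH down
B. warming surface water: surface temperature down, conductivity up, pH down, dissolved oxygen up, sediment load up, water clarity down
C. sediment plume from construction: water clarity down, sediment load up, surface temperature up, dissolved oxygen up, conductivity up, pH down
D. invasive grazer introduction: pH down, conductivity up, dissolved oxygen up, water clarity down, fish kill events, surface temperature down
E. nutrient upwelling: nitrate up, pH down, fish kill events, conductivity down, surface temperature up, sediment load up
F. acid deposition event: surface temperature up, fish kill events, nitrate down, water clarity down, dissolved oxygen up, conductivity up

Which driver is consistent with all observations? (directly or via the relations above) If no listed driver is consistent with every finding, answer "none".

F

For each candidate, compare predicted effects to what was observed:
(A) agricultural runoff — conductivity up match; dissolved oxygen up match; pH down match; surface temperature up match; fish kill events miss
(B) warming surface water — fails on surface temperature up, fish kill events (predicts surface temperature down, not surface temperature up)
(C) sediment plume from construction — conductivity up match; dissolved oxygen up match; pH down match; surface temperature up match; fish kill events miss
(D) invasive grazer introduction — conductivity up match; dissolved oxygen up match; pH down match; surface temperature up miss; fish kill events match
(E) nutrient upwelling — fails on conductivity up, dissolved oxygen up (predicts conductivity down, not conductivity up)
(F) acid deposition event — conductivity up match; dissolved oxygen up match; pH down match (through water clarity down → pH down); surface temperature up match; fish kill events match
Only (F) is consistent with every observation.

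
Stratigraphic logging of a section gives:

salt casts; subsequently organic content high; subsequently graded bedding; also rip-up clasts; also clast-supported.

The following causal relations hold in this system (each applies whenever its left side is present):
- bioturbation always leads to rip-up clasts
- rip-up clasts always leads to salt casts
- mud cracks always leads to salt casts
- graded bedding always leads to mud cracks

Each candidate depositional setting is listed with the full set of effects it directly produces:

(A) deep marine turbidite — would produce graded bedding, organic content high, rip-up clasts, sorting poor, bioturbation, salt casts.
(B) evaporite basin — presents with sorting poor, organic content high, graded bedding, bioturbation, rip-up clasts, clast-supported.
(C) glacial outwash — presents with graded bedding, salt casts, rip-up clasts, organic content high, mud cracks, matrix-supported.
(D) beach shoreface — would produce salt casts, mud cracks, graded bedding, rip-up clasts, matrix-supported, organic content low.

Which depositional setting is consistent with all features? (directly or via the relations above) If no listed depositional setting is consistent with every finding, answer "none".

B

Checking each candidate against the observations:
(A) deep marine turbidite — salt casts match; organic content high match; graded bedding match; rip-up clasts match; clast-supported miss
(B) evaporite basin — salt casts match (through rip-up clasts → salt casts); organic content high match; graded bedding match; rip-up clasts match; clast-supported match
(C) glacial outwash — salt casts match; organic content high match; graded bedding match; rip-up clasts match; clast-supported miss
(D) beach shoreface — fails on organic content high, clast-supported (predicts organic content low, not organic content high; predicts matrix-supported, not clast-supported)
(B) alone accounts for all the evidence.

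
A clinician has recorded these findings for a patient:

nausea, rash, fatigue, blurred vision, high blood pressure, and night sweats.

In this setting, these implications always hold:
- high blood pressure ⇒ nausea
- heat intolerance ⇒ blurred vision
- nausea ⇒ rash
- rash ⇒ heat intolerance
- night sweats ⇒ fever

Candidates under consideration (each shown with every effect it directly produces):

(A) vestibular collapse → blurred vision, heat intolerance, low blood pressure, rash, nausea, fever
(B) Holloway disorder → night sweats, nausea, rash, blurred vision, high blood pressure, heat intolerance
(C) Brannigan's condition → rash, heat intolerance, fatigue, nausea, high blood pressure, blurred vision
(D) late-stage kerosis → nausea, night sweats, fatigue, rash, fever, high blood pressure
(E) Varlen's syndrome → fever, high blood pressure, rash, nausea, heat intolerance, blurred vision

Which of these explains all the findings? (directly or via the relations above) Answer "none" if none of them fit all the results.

D

For each candidate, compare predicted effects to what was observed:
(A) vestibular collapse — fails on fatigue, high blood pressure, night sweats (predicts low blood pressure, not high blood pressure)
(B) Holloway disorder — does not account for fatigue
(C) Brannigan's condition — does not account for night sweats
(D) late-stage kerosis — nausea ✓; rash ✓; fatigue ✓; blurred vision ✓ (through rash → heat intolerance → blurred vision); high blood pressure ✓; night sweats ✓
(E) Varlen's syndrome — nausea ✓; rash ✓; fatigue ✗; blurred vision ✓; high blood pressure ✓; night sweats ✗
(D) alone accounts for all the evidence.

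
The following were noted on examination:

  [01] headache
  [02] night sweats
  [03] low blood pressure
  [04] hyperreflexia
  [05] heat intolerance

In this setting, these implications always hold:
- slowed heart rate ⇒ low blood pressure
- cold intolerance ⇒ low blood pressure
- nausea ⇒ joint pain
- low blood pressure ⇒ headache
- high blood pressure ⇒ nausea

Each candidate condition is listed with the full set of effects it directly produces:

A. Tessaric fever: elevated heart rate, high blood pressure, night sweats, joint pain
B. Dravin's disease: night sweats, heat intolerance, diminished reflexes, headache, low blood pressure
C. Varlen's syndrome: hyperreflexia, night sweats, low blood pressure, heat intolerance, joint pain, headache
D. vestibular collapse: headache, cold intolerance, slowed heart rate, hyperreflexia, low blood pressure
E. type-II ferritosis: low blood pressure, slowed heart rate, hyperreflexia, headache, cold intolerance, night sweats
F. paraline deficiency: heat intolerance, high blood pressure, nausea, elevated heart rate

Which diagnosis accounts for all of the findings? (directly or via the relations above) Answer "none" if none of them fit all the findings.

Checking each candidate against the observations:
(A) Tessaric fever — headache NO; night sweats yes; low blood pressure NO; hyperreflexia NO; heat intolerance NO
(B) Dravin's disease — headache yes; night sweats yes; low blood pressure yes; hyperreflexia NO; heat intolerance yes
(C) Varlen's syndrome — headache yes; night sweats yes; low blood pressure yes; hyperreflexia yes; heat intolerance yes
(D) vestibular collapse — headache yes; night sweats NO; low blood pressure yes; hyperreflexia yes; heat intolerance NO
(E) type-II ferritosis — fails on heat intolerance (predicts cold intolerance, not heat intolerance)
(F) paraline deficiency — headache NO; night sweats NO; low blood pressure NO; hyperreflexia NO; heat intolerance yes
(C) alone accounts for all the evidence.

C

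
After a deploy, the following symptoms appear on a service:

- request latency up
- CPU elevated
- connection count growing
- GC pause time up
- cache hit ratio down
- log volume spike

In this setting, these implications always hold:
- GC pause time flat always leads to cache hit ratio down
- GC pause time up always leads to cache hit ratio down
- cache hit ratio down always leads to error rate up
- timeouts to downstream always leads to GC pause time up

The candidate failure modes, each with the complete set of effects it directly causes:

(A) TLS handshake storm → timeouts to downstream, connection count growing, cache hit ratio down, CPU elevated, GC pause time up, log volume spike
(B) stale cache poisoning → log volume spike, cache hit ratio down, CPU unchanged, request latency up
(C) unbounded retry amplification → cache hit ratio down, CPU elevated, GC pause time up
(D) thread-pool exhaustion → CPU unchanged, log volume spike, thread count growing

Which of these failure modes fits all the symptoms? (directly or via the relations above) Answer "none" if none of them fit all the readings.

none

Testing each hypothesis:
(A) TLS handshake storm — request latency up miss; CPU elevated match; connection count growing match; GC pause time up match; cache hit ratio down match; log volume spike match
(B) stale cache poisoning — request latency up match; CPU elevated miss; connection count growing miss; GC pause time up miss; cache hit ratio down match; log volume spike match
(C) unbounded retry amplification — does not account for request latency up, connection count growing, log volume spike
(D) thread-pool exhaustion — request latency up miss; CPU elevated miss; connection count growing miss; GC pause time up miss; cache hit ratio down miss; log volume spike match
Every candidate fails on at least one observation.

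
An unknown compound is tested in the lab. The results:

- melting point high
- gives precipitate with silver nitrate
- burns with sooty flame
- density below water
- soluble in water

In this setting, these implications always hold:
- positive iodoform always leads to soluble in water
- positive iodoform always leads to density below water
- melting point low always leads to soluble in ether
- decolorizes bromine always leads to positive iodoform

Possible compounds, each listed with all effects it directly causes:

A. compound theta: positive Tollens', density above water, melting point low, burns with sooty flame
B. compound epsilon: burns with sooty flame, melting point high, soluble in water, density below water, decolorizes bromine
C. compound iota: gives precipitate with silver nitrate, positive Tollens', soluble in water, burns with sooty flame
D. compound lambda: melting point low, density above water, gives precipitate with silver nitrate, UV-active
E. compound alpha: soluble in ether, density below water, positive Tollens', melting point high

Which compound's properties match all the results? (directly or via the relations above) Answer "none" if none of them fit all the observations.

none

Testing each hypothesis:
(A) compound theta — melting point high NO; gives precipitate with silver nitrate NO; burns with sooty flame yes; density below water NO; soluble in water NO
(B) compound epsilon — melting point high yes; gives precipitate with silver nitrate NO; burns with sooty flame yes; density below water yes; soluble in water yes
(C) compound iota — does not account for melting point high, density below water
(D) compound lambda — melting point high NO; gives precipitate with silver nitrate yes; burns with sooty flame NO; density below water NO; soluble in water NO
(E) compound alpha — does not account for gives precipitate with silver nitrate, burns with sooty flame, soluble in water
None of the listed candidates fits everything.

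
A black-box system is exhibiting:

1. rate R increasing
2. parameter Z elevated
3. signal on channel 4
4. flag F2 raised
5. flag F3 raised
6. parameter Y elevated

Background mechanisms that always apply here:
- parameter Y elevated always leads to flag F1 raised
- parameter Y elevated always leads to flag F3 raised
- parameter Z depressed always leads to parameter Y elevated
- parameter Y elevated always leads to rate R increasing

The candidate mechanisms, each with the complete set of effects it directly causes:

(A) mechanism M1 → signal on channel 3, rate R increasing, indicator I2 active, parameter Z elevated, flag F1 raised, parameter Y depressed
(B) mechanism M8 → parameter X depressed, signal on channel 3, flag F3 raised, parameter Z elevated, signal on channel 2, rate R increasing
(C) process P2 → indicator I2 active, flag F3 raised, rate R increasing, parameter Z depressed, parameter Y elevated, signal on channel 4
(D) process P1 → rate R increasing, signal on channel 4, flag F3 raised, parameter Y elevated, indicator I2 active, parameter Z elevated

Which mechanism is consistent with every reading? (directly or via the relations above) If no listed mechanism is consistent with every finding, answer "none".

Per-candidate check:
(A) mechanism M1 — fails on signal on channel 4, flag F2 raised, flag F3 raised, parameter Y elevated (predicts parameter Y depressed, not parameter Y elevated)
(B) mechanism M8 — does not account for signal on channel 4, flag F2 raised, parameter Y elevated
(C) process P2 — fails on parameter Z elevated, flag F2 raised (predicts parameter Z depressed, not parameter Z elevated)
(D) process P1 — rate R increasing ✓; parameter Z elevated ✓; signal on channel 4 ✓; flag F2 raised ✗; flag F3 raised ✓; parameter Y elevated ✓
None of the listed candidates fits everything.

none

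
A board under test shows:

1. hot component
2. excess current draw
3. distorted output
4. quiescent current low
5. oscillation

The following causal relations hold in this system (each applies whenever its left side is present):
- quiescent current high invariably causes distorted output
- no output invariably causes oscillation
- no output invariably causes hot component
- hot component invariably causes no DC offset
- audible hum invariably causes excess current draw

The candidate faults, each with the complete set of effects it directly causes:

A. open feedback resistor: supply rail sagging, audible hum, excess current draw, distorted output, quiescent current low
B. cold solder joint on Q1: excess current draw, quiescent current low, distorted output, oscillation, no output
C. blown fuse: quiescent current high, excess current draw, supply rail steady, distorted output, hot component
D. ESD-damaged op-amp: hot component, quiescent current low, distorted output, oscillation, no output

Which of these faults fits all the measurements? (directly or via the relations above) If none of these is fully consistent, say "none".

For each candidate, compare predicted effects to what was observed:
(A) open feedback resistor — hot component -; excess current draw +; distorted output +; quiescent current low +; oscillation -
(B) cold solder joint on Q1 — accounts for every observation (hot component through no output → hot component)
(C) blown fuse — hot component +; excess current draw +; distorted output +; quiescent current low -; oscillation -
(D) ESD-damaged op-amp — hot component +; excess current draw -; distorted output +; quiescent current low +; oscillation +
(B) alone accounts for all the evidence.

B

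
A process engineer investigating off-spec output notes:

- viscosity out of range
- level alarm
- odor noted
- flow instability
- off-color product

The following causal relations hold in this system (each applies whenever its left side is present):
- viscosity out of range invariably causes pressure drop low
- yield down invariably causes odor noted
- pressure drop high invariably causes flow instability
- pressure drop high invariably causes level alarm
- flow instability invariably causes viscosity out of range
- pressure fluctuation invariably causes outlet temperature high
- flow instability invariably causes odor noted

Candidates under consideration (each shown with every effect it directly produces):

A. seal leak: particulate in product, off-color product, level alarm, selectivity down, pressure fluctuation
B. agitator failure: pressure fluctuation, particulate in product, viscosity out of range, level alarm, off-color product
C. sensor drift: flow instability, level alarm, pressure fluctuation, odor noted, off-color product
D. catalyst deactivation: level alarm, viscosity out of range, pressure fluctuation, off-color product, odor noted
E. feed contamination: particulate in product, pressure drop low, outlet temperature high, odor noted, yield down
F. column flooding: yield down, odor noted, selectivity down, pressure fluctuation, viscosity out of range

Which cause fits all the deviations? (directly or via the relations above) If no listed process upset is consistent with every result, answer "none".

C

Per-candidate check:
(A) seal leak — viscosity out of range ✗; level alarm ✓; odor noted ✗; flow instability ✗; off-color product ✓
(B) agitator failure — viscosity out of range ✓; level alarm ✓; odor noted ✗; flow instability ✗; off-color product ✓
(C) sensor drift — accounts for every observation (viscosity out of range by flow instability → viscosity out of range)
(D) catalyst deactivation — viscosity out of range ✓; level alarm ✓; odor noted ✓; flow instability ✗; off-color product ✓
(E) feed contamination — viscosity out of range ✗; level alarm ✗; odor noted ✓; flow instability ✗; off-color product ✗
(F) column flooding — does not account for level alarm, flow instability, off-color product
(C) is the only candidate with no mismatches.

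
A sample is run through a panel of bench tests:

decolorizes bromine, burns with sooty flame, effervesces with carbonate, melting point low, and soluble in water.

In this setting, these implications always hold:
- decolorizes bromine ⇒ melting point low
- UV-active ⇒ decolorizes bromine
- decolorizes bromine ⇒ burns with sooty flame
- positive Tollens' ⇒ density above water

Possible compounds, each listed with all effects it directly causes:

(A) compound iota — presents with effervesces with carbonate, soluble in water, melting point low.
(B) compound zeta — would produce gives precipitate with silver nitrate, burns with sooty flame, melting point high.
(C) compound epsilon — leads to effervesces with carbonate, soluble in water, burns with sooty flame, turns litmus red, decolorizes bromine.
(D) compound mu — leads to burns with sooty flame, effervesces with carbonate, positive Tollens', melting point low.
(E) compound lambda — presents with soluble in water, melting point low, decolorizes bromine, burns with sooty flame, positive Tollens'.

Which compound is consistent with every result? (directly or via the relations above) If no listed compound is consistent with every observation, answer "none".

C

Checking each candidate against the observations:
(A) compound iota — decolorizes bromine miss; burns with sooty flame miss; effervesces with carbonate match; melting point low match; soluble in water match
(B) compound zeta — fails on decolorizes bromine, effervesces with carbonate, melting point low, soluble in water (predicts melting point high, not melting point low)
(C) compound epsilon — decolorizes bromine match; burns with sooty flame match; effervesces with carbonate match; melting point low match (by decolorizes bromine → melting point low); soluble in water match
(D) compound mu — does not account for decolorizes bromine, soluble in water
(E) compound lambda — decolorizes bromine match; burns with sooty flame match; effervesces with carbonate miss; melting point low match; soluble in water match
Only (C) is consistent with every observation.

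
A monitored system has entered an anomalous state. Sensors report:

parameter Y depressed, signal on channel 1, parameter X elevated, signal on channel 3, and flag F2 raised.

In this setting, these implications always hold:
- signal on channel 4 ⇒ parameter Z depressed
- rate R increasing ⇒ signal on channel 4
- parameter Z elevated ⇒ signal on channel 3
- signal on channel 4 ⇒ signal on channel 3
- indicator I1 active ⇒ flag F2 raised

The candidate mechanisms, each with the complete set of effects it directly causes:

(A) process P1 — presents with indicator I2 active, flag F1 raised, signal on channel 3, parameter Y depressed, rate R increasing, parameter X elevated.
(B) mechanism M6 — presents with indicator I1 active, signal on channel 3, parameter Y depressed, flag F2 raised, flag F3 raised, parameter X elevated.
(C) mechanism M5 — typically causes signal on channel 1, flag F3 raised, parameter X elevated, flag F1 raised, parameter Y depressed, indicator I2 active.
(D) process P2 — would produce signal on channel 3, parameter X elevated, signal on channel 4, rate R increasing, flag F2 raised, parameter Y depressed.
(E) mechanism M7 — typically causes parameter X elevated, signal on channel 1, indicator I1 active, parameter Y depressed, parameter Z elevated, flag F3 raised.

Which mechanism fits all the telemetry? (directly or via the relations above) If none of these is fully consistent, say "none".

E

For each candidate, compare predicted effects to what was observed:
(A) process P1 — parameter Y depressed ✓; signal on channel 1 ✗; parameter X elevated ✓; signal on channel 3 ✓; flag F2 raised ✗
(B) mechanism M6 — does not account for signal on channel 1
(C) mechanism M5 — parameter Y depressed ✓; signal on channel 1 ✓; parameter X elevated ✓; signal on channel 3 ✗; flag F2 raised ✗
(D) process P2 — parameter Y depressed ✓; signal on channel 1 ✗; parameter X elevated ✓; signal on channel 3 ✓; flag F2 raised ✓
(E) mechanism M7 — parameter Y depressed ✓; signal on channel 1 ✓; parameter X elevated ✓; signal on channel 3 ✓ (by parameter Z elevated → signal on channel 3); flag F2 raised ✓ (by indicator I1 active → flag F2 raised)
(E) is the only candidate with no mismatches.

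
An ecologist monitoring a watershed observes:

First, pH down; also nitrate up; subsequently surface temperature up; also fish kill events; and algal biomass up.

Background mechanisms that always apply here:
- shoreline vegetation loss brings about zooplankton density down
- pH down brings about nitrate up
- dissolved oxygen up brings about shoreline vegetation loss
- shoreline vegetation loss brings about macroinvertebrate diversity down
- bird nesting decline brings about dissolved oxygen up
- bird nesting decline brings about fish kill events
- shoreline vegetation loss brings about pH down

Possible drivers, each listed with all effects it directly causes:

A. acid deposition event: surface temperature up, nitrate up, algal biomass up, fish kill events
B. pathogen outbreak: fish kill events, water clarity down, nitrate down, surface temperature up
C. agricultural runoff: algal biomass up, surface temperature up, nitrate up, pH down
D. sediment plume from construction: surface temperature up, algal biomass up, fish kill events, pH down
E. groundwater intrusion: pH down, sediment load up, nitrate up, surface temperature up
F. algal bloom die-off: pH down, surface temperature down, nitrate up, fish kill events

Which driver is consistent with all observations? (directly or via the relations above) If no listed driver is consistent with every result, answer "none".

D

Checking each candidate against the observations:
(A) acid deposition event — does not account for pH down
(B) pathogen outbreak — fails on pH down, nitrate up, algal biomass up (predicts nitrate down, not nitrate up)
(C) agricultural runoff — does not account for fish kill events
(D) sediment plume from construction — pH down yes; nitrate up yes (via pH down → nitrate up); surface temperature up yes; fish kill events yes; algal biomass up yes
(E) groundwater intrusion — pH down yes; nitrate up yes; surface temperature up yes; fish kill events NO; algal biomass up NO
(F) algal bloom die-off — fails on surface temperature up, algal biomass up (predicts surface temperature down, not surface temperature up)
Only (D) is consistent with every observation.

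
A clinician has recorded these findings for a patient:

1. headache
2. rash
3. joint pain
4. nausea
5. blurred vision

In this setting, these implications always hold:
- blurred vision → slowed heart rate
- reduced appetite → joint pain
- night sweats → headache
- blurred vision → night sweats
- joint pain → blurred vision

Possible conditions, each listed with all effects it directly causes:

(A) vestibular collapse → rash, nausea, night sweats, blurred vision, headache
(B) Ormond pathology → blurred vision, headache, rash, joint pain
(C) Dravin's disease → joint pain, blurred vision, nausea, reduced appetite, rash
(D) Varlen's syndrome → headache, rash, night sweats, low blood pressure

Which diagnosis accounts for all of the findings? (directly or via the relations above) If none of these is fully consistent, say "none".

Testing each hypothesis:
(A) vestibular collapse — does not account for joint pain
(B) Ormond pathology — headache +; rash +; joint pain +; nausea -; blurred vision +
(C) Dravin's disease — accounts for every observation (headache by blurred vision → night sweats → headache)
(D) Varlen's syndrome — headache +; rash +; joint pain -; nausea -; blurred vision -
(C) alone accounts for all the evidence.

C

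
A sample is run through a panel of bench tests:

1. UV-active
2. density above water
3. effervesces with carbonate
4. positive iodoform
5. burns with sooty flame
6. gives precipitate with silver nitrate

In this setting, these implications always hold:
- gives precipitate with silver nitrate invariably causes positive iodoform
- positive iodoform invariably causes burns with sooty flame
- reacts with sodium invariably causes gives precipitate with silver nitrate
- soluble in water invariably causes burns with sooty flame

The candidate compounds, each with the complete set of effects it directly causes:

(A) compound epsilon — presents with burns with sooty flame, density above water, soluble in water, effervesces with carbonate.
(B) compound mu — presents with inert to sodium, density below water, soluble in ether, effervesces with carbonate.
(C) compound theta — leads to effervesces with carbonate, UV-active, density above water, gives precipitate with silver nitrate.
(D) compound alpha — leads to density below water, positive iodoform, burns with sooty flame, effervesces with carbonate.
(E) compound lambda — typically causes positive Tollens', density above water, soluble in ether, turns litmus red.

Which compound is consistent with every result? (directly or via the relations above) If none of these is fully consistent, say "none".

Testing each hypothesis:
(A) compound epsilon — UV-active NO; density above water yes; effervesces with carbonate yes; positive iodoform NO; burns with sooty flame yes; gives precipitate with silver nitrate NO
(B) compound mu — fails on UV-active, density above water, positive iodoform, burns with sooty flame, gives precipitate with silver nitrate (predicts density below water, not density above water)
(C) compound theta — UV-active yes; density above water yes; effervesces with carbonate yes; positive iodoform yes (through gives precipitate with silver nitrate → positive iodoform); burns with sooty flame yes (through gives precipitate with silver nitrate → positive iodoform → burns with sooty flame); gives precipitate with silver nitrate yes
(D) compound alpha — fails on UV-active, density above water, gives precipitate with silver nitrate (predicts density below water, not density above water)
(E) compound lambda — does not account for UV-active, effervesces with carbonate, positive iodoform, burns with sooty flame, gives precipitate with silver nitrate
Only (C) is consistent with every observation.

C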